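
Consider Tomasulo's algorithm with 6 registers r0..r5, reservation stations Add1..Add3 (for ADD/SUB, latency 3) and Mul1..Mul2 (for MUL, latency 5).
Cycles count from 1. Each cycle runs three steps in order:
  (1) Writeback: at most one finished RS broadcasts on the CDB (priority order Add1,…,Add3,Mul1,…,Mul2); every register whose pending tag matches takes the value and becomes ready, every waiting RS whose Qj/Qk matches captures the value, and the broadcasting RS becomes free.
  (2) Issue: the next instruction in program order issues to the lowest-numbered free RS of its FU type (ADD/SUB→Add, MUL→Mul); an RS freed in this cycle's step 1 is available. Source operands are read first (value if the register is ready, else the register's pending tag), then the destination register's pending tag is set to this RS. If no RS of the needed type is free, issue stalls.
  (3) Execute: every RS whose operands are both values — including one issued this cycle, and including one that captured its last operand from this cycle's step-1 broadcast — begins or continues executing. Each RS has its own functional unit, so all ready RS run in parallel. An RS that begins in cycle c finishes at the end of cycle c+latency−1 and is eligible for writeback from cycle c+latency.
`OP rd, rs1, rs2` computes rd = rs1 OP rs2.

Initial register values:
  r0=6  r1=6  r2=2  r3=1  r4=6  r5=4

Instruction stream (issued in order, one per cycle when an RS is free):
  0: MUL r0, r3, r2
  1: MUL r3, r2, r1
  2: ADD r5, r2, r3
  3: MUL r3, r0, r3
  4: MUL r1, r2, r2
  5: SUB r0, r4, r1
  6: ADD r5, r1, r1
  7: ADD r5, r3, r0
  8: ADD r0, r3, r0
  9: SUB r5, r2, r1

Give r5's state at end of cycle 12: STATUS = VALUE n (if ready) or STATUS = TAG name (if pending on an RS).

STATUS = TAG Add1

c1: issue MUL r0<-Mul1 | r0:Mul1,r1:6,r2:2,r3:1,r4:6,r5:4
c2: issue MUL r3<-Mul2 | r0:Mul1,r1:6,r2:2,r3:Mul2,r4:6,r5:4
c3: issue ADD r5<-Add1 | r0:Mul1,r1:6,r2:2,r3:Mul2,r4:6,r5:Add1
c4: stall | r0:Mul1,r1:6,r2:2,r3:Mul2,r4:6,r5:Add1
c5: stall | r0:Mul1,r1:6,r2:2,r3:Mul2,r4:6,r5:Add1
c6: CDB Mul1=2; issue MUL r3<-Mul1 | r0:2,r1:6,r2:2,r3:Mul1,r4:6,r5:Add1
c7: CDB Mul2=12; issue MUL r1<-Mul2 | r0:2,r1:Mul2,r2:2,r3:Mul1,r4:6,r5:Add1
c8: issue SUB r0<-Add2 | r0:Add2,r1:Mul2,r2:2,r3:Mul1,r4:6,r5:Add1
c9: issue ADD r5<-Add3 | r0:Add2,r1:Mul2,r2:2,r3:Mul1,r4:6,r5:Add3
c10: CDB Add1=14; issue ADD r5<-Add1 | r0:Add2,r1:Mul2,r2:2,r3:Mul1,r4:6,r5:Add1
c11: stall | r0:Add2,r1:Mul2,r2:2,r3:Mul1,r4:6,r5:Add1
c12: CDB Mul1=24; stall | r0:Add2,r1:Mul2,r2:2,r3:24,r4:6,r5:Add1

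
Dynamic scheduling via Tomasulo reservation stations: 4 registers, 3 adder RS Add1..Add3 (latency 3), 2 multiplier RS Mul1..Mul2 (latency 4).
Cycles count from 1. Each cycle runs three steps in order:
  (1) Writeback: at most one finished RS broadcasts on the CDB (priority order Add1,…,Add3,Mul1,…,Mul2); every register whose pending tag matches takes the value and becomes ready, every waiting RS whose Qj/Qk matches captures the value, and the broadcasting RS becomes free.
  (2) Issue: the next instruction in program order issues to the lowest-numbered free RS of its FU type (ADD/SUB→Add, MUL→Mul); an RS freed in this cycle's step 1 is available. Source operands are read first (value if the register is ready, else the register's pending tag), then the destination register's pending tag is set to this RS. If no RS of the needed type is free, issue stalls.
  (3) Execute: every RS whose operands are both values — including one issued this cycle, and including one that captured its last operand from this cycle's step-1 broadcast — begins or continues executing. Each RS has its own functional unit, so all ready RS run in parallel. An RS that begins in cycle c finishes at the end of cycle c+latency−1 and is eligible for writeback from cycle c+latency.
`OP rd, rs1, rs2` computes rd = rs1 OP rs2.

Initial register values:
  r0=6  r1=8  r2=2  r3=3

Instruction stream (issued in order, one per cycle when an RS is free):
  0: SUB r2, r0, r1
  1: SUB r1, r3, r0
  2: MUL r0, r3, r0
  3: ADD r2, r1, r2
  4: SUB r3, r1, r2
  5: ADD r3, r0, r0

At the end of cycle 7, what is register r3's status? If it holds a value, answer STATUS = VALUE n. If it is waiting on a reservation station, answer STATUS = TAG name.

cycle 1: issue SUB r2<-Add1 // r0:6,r1:8,r2:Add1,r3:3
cycle 2: issue SUB r1<-Add2 // r0:6,r1:Add2,r2:Add1,r3:3
cycle 3: issue MUL r0<-Mul1 // r0:Mul1,r1:Add2,r2:Add1,r3:3
cycle 4: CDB Add1=-2; issue ADD r2<-Add1 // r0:Mul1,r1:Add2,r2:Add1,r3:3
cycle 5: CDB Add2=-3; issue SUB r3<-Add2 // r0:Mul1,r1:-3,r2:Add1,r3:Add2
cycle 6: issue ADD r3<-Add3 // r0:Mul1,r1:-3,r2:Add1,r3:Add3
cycle 7: CDB Mul1=18 // r0:18,r1:-3,r2:Add1,r3:Add3

STATUS = TAG Add3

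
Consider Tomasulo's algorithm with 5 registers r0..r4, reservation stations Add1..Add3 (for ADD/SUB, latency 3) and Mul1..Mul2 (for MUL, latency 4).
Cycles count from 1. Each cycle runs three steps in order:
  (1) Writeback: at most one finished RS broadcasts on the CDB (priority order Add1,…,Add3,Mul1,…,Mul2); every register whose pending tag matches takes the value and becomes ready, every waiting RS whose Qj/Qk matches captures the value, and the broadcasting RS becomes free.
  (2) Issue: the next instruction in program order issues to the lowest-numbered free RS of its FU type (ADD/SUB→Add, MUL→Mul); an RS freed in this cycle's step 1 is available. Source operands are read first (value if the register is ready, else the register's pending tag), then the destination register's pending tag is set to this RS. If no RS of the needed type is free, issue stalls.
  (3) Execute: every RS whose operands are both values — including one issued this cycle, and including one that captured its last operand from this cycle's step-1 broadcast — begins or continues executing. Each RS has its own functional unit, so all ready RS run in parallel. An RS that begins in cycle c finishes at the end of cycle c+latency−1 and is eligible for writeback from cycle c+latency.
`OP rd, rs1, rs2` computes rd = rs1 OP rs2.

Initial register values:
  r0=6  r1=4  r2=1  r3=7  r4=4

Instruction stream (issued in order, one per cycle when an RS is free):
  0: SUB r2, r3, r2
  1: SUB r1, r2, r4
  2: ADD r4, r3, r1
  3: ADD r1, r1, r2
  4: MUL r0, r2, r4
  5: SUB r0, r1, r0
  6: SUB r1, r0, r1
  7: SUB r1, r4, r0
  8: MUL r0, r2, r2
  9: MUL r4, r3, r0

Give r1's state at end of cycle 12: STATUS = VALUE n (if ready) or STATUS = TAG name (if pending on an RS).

  c1: issue SUB r2<-Add1  regs: r0:6,r1:4,r2:Add1,r3:7,r4:4
  c2: issue SUB r1<-Add2  regs: r0:6,r1:Add2,r2:Add1,r3:7,r4:4
  c3: issue ADD r4<-Add3  regs: r0:6,r1:Add2,r2:Add1,r3:7,r4:Add3
  c4: CDB Add1=6; issue ADD r1<-Add1  regs: r0:6,r1:Add1,r2:6,r3:7,r4:Add3
  c5: issue MUL r0<-Mul1  regs: r0:Mul1,r1:Add1,r2:6,r3:7,r4:Add3
  c6: stall  regs: r0:Mul1,r1:Add1,r2:6,r3:7,r4:Add3
  c7: CDB Add2=2; issue SUB r0<-Add2  regs: r0:Add2,r1:Add1,r2:6,r3:7,r4:Add3
  c8: stall  regs: r0:Add2,r1:Add1,r2:6,r3:7,r4:Add3
  c9: stall  regs: r0:Add2,r1:Add1,r2:6,r3:7,r4:Add3
  c10: CDB Add1=8; issue SUB r1<-Add1  regs: r0:Add2,r1:Add1,r2:6,r3:7,r4:Add3
  c11: CDB Add3=9; issue SUB r1<-Add3  regs: r0:Add2,r1:Add3,r2:6,r3:7,r4:9
  c12: issue MUL r0<-Mul2  regs: r0:Mul2,r1:Add3,r2:6,r3:7,r4:9

STATUS = TAG Add3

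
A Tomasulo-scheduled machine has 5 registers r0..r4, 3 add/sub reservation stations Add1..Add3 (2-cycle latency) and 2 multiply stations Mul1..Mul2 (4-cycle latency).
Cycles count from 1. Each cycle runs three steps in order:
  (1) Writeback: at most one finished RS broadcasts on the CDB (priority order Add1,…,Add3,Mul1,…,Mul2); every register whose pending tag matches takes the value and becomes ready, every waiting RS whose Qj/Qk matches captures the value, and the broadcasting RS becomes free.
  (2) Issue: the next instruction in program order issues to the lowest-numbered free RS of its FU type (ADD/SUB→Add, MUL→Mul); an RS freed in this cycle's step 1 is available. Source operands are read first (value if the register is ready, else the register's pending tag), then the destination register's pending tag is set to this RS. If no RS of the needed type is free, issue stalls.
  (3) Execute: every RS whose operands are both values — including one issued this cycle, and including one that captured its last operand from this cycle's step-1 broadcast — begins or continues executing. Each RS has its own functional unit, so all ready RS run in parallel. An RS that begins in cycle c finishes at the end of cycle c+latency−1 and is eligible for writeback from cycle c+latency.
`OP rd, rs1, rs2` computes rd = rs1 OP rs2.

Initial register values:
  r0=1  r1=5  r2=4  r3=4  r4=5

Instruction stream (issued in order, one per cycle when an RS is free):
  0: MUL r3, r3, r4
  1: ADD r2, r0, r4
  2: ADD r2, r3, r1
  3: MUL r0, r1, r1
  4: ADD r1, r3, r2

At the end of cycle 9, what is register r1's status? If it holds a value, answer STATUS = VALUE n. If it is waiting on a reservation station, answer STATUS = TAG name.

c1: issue MUL r3<-Mul1 | r0:1,r1:5,r2:4,r3:Mul1,r4:5
c2: issue ADD r2<-Add1 | r0:1,r1:5,r2:Add1,r3:Mul1,r4:5
c3: issue ADD r2<-Add2 | r0:1,r1:5,r2:Add2,r3:Mul1,r4:5
c4: CDB Add1=6; issue MUL r0<-Mul2 | r0:Mul2,r1:5,r2:Add2,r3:Mul1,r4:5
c5: CDB Mul1=20; issue ADD r1<-Add1 | r0:Mul2,r1:Add1,r2:Add2,r3:20,r4:5
c6: - | r0:Mul2,r1:Add1,r2:Add2,r3:20,r4:5
c7: CDB Add2=25 | r0:Mul2,r1:Add1,r2:25,r3:20,r4:5
c8: CDB Mul2=25 | r0:25,r1:Add1,r2:25,r3:20,r4:5
c9: CDB Add1=45 | r0:25,r1:45,r2:25,r3:20,r4:5

STATUS = VALUE 45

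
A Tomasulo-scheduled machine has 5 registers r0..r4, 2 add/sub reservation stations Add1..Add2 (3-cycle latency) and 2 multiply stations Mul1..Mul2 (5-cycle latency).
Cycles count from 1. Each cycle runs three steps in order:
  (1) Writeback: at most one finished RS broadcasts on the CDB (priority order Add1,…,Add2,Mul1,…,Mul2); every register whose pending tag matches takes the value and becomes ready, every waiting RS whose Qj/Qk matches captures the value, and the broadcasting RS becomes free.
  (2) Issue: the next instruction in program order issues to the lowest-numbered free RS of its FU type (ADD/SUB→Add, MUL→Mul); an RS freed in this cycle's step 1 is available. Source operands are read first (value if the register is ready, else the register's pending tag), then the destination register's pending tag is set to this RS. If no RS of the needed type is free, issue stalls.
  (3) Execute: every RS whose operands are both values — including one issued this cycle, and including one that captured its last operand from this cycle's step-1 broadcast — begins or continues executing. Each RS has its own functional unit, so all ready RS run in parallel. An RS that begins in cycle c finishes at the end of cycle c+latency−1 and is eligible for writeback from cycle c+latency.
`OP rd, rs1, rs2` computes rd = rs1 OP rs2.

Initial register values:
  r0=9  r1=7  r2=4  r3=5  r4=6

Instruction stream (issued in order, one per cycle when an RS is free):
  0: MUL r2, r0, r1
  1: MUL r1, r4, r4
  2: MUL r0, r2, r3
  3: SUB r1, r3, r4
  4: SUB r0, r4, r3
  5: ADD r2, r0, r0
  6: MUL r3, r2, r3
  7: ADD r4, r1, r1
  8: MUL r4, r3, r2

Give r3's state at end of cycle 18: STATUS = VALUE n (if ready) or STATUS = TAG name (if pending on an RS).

  c1: issue MUL r2<-Mul1  regs: r0:9,r1:7,r2:Mul1,r3:5,r4:6
  c2: issue MUL r1<-Mul2  regs: r0:9,r1:Mul2,r2:Mul1,r3:5,r4:6
  c3: stall  regs: r0:9,r1:Mul2,r2:Mul1,r3:5,r4:6
  c4: stall  regs: r0:9,r1:Mul2,r2:Mul1,r3:5,r4:6
  c5: stall  regs: r0:9,r1:Mul2,r2:Mul1,r3:5,r4:6
  c6: CDB Mul1=63; issue MUL r0<-Mul1  regs: r0:Mul1,r1:Mul2,r2:63,r3:5,r4:6
  c7: CDB Mul2=36; issue SUB r1<-Add1  regs: r0:Mul1,r1:Add1,r2:63,r3:5,r4:6
  c8: issue SUB r0<-Add2  regs: r0:Add2,r1:Add1,r2:63,r3:5,r4:6
  c9: stall  regs: r0:Add2,r1:Add1,r2:63,r3:5,r4:6
  c10: CDB Add1=-1; issue ADD r2<-Add1  regs: r0:Add2,r1:-1,r2:Add1,r3:5,r4:6
  c11: CDB Add2=1; issue MUL r3<-Mul2  regs: r0:1,r1:-1,r2:Add1,r3:Mul2,r4:6
  c12: CDB Mul1=315; issue ADD r4<-Add2  regs: r0:1,r1:-1,r2:Add1,r3:Mul2,r4:Add2
  c13: issue MUL r4<-Mul1  regs: r0:1,r1:-1,r2:Add1,r3:Mul2,r4:Mul1
  c14: CDB Add1=2  regs: r0:1,r1:-1,r2:2,r3:Mul2,r4:Mul1
  c15: CDB Add2=-2  regs: r0:1,r1:-1,r2:2,r3:Mul2,r4:Mul1
  c16: -  regs: r0:1,r1:-1,r2:2,r3:Mul2,r4:Mul1
  c17: -  regs: r0:1,r1:-1,r2:2,r3:Mul2,r4:Mul1
  c18: -  regs: r0:1,r1:-1,r2:2,r3:Mul2,r4:Mul1

STATUS = TAG Mul2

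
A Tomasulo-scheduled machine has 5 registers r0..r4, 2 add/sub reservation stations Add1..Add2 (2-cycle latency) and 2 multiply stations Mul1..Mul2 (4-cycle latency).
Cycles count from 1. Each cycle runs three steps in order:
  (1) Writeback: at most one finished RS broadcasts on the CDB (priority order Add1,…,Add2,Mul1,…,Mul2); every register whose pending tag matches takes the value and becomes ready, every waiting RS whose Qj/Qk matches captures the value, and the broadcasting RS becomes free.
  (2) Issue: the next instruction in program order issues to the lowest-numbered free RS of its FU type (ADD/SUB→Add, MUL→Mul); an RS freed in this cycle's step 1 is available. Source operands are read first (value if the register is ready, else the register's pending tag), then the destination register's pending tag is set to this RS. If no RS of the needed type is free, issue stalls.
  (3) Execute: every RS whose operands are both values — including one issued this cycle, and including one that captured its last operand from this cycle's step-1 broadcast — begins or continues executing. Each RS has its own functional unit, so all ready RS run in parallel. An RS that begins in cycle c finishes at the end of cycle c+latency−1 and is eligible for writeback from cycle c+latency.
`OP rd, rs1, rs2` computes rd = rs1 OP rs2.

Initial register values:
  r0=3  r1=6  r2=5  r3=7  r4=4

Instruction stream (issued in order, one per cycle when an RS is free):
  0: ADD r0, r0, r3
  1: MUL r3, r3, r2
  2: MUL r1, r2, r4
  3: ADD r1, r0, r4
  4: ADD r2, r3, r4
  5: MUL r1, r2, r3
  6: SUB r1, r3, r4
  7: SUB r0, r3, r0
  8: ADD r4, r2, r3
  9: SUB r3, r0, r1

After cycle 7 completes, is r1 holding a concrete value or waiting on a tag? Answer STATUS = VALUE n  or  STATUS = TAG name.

c1: issue ADD r0<-Add1 | r0:Add1,r1:6,r2:5,r3:7,r4:4
c2: issue MUL r3<-Mul1 | r0:Add1,r1:6,r2:5,r3:Mul1,r4:4
c3: CDB Add1=10; issue MUL r1<-Mul2 | r0:10,r1:Mul2,r2:5,r3:Mul1,r4:4
c4: issue ADD r1<-Add1 | r0:10,r1:Add1,r2:5,r3:Mul1,r4:4
c5: issue ADD r2<-Add2 | r0:10,r1:Add1,r2:Add2,r3:Mul1,r4:4
c6: CDB Add1=14; stall | r0:10,r1:14,r2:Add2,r3:Mul1,r4:4
c7: CDB Mul1=35; issue MUL r1<-Mul1 | r0:10,r1:Mul1,r2:Add2,r3:35,r4:4

STATUS = TAG Mul1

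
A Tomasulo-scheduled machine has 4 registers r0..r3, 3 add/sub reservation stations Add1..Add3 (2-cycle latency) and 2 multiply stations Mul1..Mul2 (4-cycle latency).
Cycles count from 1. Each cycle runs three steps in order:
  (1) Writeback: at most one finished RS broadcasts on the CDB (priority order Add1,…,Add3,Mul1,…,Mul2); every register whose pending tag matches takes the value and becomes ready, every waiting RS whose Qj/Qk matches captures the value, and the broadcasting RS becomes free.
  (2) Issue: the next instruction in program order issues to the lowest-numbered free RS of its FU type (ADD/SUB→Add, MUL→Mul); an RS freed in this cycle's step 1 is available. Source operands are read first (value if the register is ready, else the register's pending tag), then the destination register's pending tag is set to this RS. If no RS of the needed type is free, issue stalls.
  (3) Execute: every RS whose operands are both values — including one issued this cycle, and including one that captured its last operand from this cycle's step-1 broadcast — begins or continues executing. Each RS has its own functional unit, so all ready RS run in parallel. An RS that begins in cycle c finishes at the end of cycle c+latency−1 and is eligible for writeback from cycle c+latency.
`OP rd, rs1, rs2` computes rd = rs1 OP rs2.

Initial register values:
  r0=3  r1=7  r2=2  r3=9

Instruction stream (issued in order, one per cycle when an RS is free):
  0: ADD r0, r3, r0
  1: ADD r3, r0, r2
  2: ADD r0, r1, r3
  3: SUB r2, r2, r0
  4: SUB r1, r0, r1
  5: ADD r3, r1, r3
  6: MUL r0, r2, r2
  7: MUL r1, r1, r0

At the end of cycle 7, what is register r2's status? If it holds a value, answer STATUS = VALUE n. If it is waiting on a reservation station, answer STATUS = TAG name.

STATUS = TAG Add3

cycle 1: issue ADD r0<-Add1 // r0:Add1,r1:7,r2:2,r3:9
cycle 2: issue ADD r3<-Add2 // r0:Add1,r1:7,r2:2,r3:Add2
cycle 3: CDB Add1=12; issue ADD r0<-Add1 // r0:Add1,r1:7,r2:2,r3:Add2
cycle 4: issue SUB r2<-Add3 // r0:Add1,r1:7,r2:Add3,r3:Add2
cycle 5: CDB Add2=14; issue SUB r1<-Add2 // r0:Add1,r1:Add2,r2:Add3,r3:14
cycle 6: stall // r0:Add1,r1:Add2,r2:Add3,r3:14
cycle 7: CDB Add1=21; issue ADD r3<-Add1 // r0:21,r1:Add2,r2:Add3,r3:Add1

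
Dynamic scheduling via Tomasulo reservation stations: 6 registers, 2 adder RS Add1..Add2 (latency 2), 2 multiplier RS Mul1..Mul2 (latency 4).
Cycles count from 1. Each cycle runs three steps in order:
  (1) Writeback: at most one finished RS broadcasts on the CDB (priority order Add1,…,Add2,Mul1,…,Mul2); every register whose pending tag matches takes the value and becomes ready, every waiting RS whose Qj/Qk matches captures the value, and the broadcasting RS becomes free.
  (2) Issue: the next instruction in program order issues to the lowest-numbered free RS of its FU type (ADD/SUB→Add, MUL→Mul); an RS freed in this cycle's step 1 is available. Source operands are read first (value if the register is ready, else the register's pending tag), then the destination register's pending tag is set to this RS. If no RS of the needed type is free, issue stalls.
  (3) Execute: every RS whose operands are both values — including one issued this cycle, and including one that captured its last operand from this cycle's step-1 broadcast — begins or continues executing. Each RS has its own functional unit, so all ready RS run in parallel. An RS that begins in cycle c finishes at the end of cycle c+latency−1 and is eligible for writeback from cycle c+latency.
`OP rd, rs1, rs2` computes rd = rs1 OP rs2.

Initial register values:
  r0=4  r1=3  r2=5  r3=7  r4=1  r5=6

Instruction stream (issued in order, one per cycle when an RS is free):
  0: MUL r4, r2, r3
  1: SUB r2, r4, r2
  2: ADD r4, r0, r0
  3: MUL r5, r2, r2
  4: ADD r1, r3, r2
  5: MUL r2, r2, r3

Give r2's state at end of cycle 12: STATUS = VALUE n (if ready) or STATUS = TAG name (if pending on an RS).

STATUS = VALUE 210

c1: issue MUL r4<-Mul1 | r0:4,r1:3,r2:5,r3:7,r4:Mul1,r5:6
c2: issue SUB r2<-Add1 | r0:4,r1:3,r2:Add1,r3:7,r4:Mul1,r5:6
c3: issue ADD r4<-Add2 | r0:4,r1:3,r2:Add1,r3:7,r4:Add2,r5:6
c4: issue MUL r5<-Mul2 | r0:4,r1:3,r2:Add1,r3:7,r4:Add2,r5:Mul2
c5: CDB Add2=8; issue ADD r1<-Add2 | r0:4,r1:Add2,r2:Add1,r3:7,r4:8,r5:Mul2
c6: CDB Mul1=35; issue MUL r2<-Mul1 | r0:4,r1:Add2,r2:Mul1,r3:7,r4:8,r5:Mul2
c7: - | r0:4,r1:Add2,r2:Mul1,r3:7,r4:8,r5:Mul2
c8: CDB Add1=30 | r0:4,r1:Add2,r2:Mul1,r3:7,r4:8,r5:Mul2
c9: - | r0:4,r1:Add2,r2:Mul1,r3:7,r4:8,r5:Mul2
c10: CDB Add2=37 | r0:4,r1:37,r2:Mul1,r3:7,r4:8,r5:Mul2
c11: - | r0:4,r1:37,r2:Mul1,r3:7,r4:8,r5:Mul2
c12: CDB Mul1=210 | r0:4,r1:37,r2:210,r3:7,r4:8,r5:Mul2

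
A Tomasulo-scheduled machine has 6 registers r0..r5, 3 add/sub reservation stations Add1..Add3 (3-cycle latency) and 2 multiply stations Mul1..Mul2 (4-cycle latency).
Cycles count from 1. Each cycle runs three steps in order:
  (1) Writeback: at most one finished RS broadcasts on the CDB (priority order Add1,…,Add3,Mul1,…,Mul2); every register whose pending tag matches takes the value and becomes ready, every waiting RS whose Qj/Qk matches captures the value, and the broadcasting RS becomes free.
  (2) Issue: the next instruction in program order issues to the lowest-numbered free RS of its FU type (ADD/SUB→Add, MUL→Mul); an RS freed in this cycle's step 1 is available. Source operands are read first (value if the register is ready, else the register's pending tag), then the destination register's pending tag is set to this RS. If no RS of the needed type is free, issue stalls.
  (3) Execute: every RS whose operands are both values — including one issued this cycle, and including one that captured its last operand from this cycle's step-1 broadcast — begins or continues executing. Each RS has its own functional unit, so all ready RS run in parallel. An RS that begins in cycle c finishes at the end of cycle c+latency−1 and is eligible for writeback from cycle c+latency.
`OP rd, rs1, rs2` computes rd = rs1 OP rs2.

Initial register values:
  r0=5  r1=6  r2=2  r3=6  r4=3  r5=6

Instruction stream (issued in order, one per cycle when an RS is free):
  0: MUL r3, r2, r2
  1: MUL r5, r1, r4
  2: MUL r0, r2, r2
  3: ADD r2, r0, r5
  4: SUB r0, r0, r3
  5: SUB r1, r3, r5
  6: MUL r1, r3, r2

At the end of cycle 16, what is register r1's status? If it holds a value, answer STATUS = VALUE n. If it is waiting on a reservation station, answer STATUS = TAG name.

  c1: issue MUL r3<-Mul1  regs: r0:5,r1:6,r2:2,r3:Mul1,r4:3,r5:6
  c2: issue MUL r5<-Mul2  regs: r0:5,r1:6,r2:2,r3:Mul1,r4:3,r5:Mul2
  c3: stall  regs: r0:5,r1:6,r2:2,r3:Mul1,r4:3,r5:Mul2
  c4: stall  regs: r0:5,r1:6,r2:2,r3:Mul1,r4:3,r5:Mul2
  c5: CDB Mul1=4; issue MUL r0<-Mul1  regs: r0:Mul1,r1:6,r2:2,r3:4,r4:3,r5:Mul2
  c6: CDB Mul2=18; issue ADD r2<-Add1  regs: r0:Mul1,r1:6,r2:Add1,r3:4,r4:3,r5:18
  c7: issue SUB r0<-Add2  regs: r0:Add2,r1:6,r2:Add1,r3:4,r4:3,r5:18
  c8: issue SUB r1<-Add3  regs: r0:Add2,r1:Add3,r2:Add1,r3:4,r4:3,r5:18
  c9: CDB Mul1=4; issue MUL r1<-Mul1  regs: r0:Add2,r1:Mul1,r2:Add1,r3:4,r4:3,r5:18
  c10: -  regs: r0:Add2,r1:Mul1,r2:Add1,r3:4,r4:3,r5:18
  c11: CDB Add3=-14  regs: r0:Add2,r1:Mul1,r2:Add1,r3:4,r4:3,r5:18
  c12: CDB Add1=22  regs: r0:Add2,r1:Mul1,r2:22,r3:4,r4:3,r5:18
  c13: CDB Add2=0  regs: r0:0,r1:Mul1,r2:22,r3:4,r4:3,r5:18
  c14: -  regs: r0:0,r1:Mul1,r2:22,r3:4,r4:3,r5:18
  c15: -  regs: r0:0,r1:Mul1,r2:22,r3:4,r4:3,r5:18
  c16: CDB Mul1=88  regs: r0:0,r1:88,r2:22,r3:4,r4:3,r5:18

STATUS = VALUE 88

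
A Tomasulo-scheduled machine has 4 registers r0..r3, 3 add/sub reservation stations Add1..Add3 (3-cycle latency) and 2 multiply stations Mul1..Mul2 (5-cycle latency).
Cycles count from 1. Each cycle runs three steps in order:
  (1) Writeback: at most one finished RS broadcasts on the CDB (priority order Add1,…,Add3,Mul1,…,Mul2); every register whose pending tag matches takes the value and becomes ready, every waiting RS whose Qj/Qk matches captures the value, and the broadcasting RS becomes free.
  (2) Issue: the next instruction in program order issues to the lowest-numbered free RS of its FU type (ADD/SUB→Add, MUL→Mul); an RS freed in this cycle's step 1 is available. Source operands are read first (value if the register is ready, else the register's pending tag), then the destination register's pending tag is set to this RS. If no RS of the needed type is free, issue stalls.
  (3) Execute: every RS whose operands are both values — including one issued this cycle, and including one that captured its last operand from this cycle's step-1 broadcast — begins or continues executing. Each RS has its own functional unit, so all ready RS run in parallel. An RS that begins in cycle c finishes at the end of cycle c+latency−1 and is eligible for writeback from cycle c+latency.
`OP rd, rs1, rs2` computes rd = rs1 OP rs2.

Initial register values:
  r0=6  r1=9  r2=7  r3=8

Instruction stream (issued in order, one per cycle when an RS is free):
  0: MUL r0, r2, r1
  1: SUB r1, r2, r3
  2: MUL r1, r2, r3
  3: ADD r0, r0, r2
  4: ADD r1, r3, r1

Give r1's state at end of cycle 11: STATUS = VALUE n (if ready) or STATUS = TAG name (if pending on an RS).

STATUS = VALUE 64

c1: issue MUL r0<-Mul1 | r0:Mul1,r1:9,r2:7,r3:8
c2: issue SUB r1<-Add1 | r0:Mul1,r1:Add1,r2:7,r3:8
c3: issue MUL r1<-Mul2 | r0:Mul1,r1:Mul2,r2:7,r3:8
c4: issue ADD r0<-Add2 | r0:Add2,r1:Mul2,r2:7,r3:8
c5: CDB Add1=-1; issue ADD r1<-Add1 | r0:Add2,r1:Add1,r2:7,r3:8
c6: CDB Mul1=63 | r0:Add2,r1:Add1,r2:7,r3:8
c7: - | r0:Add2,r1:Add1,r2:7,r3:8
c8: CDB Mul2=56 | r0:Add2,r1:Add1,r2:7,r3:8
c9: CDB Add2=70 | r0:70,r1:Add1,r2:7,r3:8
c10: - | r0:70,r1:Add1,r2:7,r3:8
c11: CDB Add1=64 | r0:70,r1:64,r2:7,r3:8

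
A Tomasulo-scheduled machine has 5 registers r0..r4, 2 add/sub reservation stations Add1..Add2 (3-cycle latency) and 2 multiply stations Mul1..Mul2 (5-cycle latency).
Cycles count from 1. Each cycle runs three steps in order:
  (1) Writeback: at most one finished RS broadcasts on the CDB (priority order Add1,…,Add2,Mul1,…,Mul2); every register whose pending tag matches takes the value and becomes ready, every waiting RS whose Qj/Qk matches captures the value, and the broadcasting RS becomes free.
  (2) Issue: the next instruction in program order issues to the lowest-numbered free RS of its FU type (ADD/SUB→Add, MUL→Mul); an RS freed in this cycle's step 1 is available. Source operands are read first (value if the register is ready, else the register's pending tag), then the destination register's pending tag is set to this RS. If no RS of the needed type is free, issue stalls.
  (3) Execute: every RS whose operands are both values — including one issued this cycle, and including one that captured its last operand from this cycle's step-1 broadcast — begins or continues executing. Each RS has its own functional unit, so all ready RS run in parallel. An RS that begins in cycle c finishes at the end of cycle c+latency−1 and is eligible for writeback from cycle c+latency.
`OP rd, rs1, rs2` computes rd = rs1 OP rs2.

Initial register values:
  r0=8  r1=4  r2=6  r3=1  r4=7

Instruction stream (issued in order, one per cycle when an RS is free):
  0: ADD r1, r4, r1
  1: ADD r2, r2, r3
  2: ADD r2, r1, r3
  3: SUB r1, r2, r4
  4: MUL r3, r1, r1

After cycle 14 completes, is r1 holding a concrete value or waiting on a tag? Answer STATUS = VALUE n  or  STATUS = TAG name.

  c1: issue ADD r1<-Add1  regs: r0:8,r1:Add1,r2:6,r3:1,r4:7
  c2: issue ADD r2<-Add2  regs: r0:8,r1:Add1,r2:Add2,r3:1,r4:7
  c3: stall  regs: r0:8,r1:Add1,r2:Add2,r3:1,r4:7
  c4: CDB Add1=11; issue ADD r2<-Add1  regs: r0:8,r1:11,r2:Add1,r3:1,r4:7
  c5: CDB Add2=7; issue SUB r1<-Add2  regs: r0:8,r1:Add2,r2:Add1,r3:1,r4:7
  c6: issue MUL r3<-Mul1  regs: r0:8,r1:Add2,r2:Add1,r3:Mul1,r4:7
  c7: CDB Add1=12  regs: r0:8,r1:Add2,r2:12,r3:Mul1,r4:7
  c8: -  regs: r0:8,r1:Add2,r2:12,r3:Mul1,r4:7
  c9: -  regs: r0:8,r1:Add2,r2:12,r3:Mul1,r4:7
  c10: CDB Add2=5  regs: r0:8,r1:5,r2:12,r3:Mul1,r4:7
  c11: -  regs: r0:8,r1:5,r2:12,r3:Mul1,r4:7
  c12: -  regs: r0:8,r1:5,r2:12,r3:Mul1,r4:7
  c13: -  regs: r0:8,r1:5,r2:12,r3:Mul1,r4:7
  c14: -  regs: r0:8,r1:5,r2:12,r3:Mul1,r4:7

STATUS = VALUE 5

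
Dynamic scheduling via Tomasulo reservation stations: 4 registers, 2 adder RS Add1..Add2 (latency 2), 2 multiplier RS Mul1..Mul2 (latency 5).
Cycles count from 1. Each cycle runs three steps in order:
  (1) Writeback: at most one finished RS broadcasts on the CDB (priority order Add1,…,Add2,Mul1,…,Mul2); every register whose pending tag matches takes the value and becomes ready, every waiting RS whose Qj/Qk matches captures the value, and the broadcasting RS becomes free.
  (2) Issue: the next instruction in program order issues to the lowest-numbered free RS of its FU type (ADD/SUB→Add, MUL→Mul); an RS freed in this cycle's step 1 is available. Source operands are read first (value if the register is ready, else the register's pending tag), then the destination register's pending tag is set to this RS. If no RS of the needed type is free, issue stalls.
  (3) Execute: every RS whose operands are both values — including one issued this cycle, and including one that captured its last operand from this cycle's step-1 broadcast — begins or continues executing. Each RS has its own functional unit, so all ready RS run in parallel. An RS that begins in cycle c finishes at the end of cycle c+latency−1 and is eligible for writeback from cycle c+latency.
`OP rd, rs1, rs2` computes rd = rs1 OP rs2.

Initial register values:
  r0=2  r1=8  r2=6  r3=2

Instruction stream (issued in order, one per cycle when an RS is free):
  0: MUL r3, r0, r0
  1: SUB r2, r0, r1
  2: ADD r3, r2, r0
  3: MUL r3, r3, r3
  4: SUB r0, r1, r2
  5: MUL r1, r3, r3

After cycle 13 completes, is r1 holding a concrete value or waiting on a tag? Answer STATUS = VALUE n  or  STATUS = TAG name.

c1: issue MUL r3<-Mul1 | r0:2,r1:8,r2:6,r3:Mul1
c2: issue SUB r2<-Add1 | r0:2,r1:8,r2:Add1,r3:Mul1
c3: issue ADD r3<-Add2 | r0:2,r1:8,r2:Add1,r3:Add2
c4: CDB Add1=-6; issue MUL r3<-Mul2 | r0:2,r1:8,r2:-6,r3:Mul2
c5: issue SUB r0<-Add1 | r0:Add1,r1:8,r2:-6,r3:Mul2
c6: CDB Add2=-4; stall | r0:Add1,r1:8,r2:-6,r3:Mul2
c7: CDB Add1=14; stall | r0:14,r1:8,r2:-6,r3:Mul2
c8: CDB Mul1=4; issue MUL r1<-Mul1 | r0:14,r1:Mul1,r2:-6,r3:Mul2
c9: - | r0:14,r1:Mul1,r2:-6,r3:Mul2
c10: - | r0:14,r1:Mul1,r2:-6,r3:Mul2
c11: CDB Mul2=16 | r0:14,r1:Mul1,r2:-6,r3:16
c12: - | r0:14,r1:Mul1,r2:-6,r3:16
c13: - | r0:14,r1:Mul1,r2:-6,r3:16

STATUS = TAG Mul1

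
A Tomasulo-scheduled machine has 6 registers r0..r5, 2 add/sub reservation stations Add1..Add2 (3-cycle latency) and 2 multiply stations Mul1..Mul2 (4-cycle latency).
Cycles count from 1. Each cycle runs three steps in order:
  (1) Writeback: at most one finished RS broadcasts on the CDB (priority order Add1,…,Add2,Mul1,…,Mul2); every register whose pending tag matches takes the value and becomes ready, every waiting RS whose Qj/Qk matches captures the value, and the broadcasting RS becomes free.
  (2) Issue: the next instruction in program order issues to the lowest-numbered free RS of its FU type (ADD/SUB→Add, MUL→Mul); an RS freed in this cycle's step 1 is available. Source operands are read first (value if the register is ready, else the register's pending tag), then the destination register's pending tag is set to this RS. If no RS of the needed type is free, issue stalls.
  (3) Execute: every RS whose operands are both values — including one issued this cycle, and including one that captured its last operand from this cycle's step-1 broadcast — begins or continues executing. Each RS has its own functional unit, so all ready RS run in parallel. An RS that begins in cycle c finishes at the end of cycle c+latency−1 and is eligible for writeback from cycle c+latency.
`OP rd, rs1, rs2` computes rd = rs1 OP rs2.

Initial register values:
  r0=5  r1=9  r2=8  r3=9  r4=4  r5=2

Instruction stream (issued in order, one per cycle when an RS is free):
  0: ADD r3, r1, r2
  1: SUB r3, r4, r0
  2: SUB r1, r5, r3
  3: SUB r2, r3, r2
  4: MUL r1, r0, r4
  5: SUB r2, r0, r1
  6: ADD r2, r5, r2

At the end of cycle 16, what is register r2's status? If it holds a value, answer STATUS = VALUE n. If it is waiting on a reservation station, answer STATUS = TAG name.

STATUS = VALUE -13

  c1: issue ADD r3<-Add1  regs: r0:5,r1:9,r2:8,r3:Add1,r4:4,r5:2
  c2: issue SUB r3<-Add2  regs: r0:5,r1:9,r2:8,r3:Add2,r4:4,r5:2
  c3: stall  regs: r0:5,r1:9,r2:8,r3:Add2,r4:4,r5:2
  c4: CDB Add1=17; issue SUB r1<-Add1  regs: r0:5,r1:Add1,r2:8,r3:Add2,r4:4,r5:2
  c5: CDB Add2=-1; issue SUB r2<-Add2  regs: r0:5,r1:Add1,r2:Add2,r3:-1,r4:4,r5:2
  c6: issue MUL r1<-Mul1  regs: r0:5,r1:Mul1,r2:Add2,r3:-1,r4:4,r5:2
  c7: stall  regs: r0:5,r1:Mul1,r2:Add2,r3:-1,r4:4,r5:2
  c8: CDB Add1=3; issue SUB r2<-Add1  regs: r0:5,r1:Mul1,r2:Add1,r3:-1,r4:4,r5:2
  c9: CDB Add2=-9; issue ADD r2<-Add2  regs: r0:5,r1:Mul1,r2:Add2,r3:-1,r4:4,r5:2
  c10: CDB Mul1=20  regs: r0:5,r1:20,r2:Add2,r3:-1,r4:4,r5:2
  c11: -  regs: r0:5,r1:20,r2:Add2,r3:-1,r4:4,r5:2
  c12: -  regs: r0:5,r1:20,r2:Add2,r3:-1,r4:4,r5:2
  c13: CDB Add1=-15  regs: r0:5,r1:20,r2:Add2,r3:-1,r4:4,r5:2
  c14: -  regs: r0:5,r1:20,r2:Add2,r3:-1,r4:4,r5:2
  c15: -  regs: r0:5,r1:20,r2:Add2,r3:-1,r4:4,r5:2
  c16: CDB Add2=-13  regs: r0:5,r1:20,r2:-13,r3:-1,r4:4,r5:2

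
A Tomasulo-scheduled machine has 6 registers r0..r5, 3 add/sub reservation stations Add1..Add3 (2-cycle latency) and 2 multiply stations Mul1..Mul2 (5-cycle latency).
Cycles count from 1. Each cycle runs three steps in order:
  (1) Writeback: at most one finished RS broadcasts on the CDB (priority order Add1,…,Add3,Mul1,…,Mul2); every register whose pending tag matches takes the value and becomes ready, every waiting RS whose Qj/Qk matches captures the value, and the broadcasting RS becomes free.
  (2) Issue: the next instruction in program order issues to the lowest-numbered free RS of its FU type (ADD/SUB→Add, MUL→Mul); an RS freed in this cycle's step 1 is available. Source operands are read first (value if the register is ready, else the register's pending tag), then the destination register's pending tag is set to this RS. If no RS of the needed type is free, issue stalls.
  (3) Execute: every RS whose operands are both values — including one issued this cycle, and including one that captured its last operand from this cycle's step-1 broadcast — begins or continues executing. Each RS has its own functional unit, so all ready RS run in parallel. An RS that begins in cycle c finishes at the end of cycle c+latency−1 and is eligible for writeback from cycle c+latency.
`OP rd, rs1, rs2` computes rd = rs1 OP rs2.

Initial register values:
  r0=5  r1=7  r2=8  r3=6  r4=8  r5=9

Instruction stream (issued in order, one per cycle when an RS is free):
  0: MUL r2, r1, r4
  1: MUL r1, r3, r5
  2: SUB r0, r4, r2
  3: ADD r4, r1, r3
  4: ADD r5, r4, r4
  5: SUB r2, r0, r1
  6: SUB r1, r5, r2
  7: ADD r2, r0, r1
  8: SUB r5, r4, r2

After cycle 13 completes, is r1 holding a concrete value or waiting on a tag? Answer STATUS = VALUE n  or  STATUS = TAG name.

  c1: issue MUL r2<-Mul1  regs: r0:5,r1:7,r2:Mul1,r3:6,r4:8,r5:9
  c2: issue MUL r1<-Mul2  regs: r0:5,r1:Mul2,r2:Mul1,r3:6,r4:8,r5:9
  c3: issue SUB r0<-Add1  regs: r0:Add1,r1:Mul2,r2:Mul1,r3:6,r4:8,r5:9
  c4: issue ADD r4<-Add2  regs: r0:Add1,r1:Mul2,r2:Mul1,r3:6,r4:Add2,r5:9
  c5: issue ADD r5<-Add3  regs: r0:Add1,r1:Mul2,r2:Mul1,r3:6,r4:Add2,r5:Add3
  c6: CDB Mul1=56; stall  regs: r0:Add1,r1:Mul2,r2:56,r3:6,r4:Add2,r5:Add3
  c7: CDB Mul2=54; stall  regs: r0:Add1,r1:54,r2:56,r3:6,r4:Add2,r5:Add3
  c8: CDB Add1=-48; issue SUB r2<-Add1  regs: r0:-48,r1:54,r2:Add1,r3:6,r4:Add2,r5:Add3
  c9: CDB Add2=60; issue SUB r1<-Add2  regs: r0:-48,r1:Add2,r2:Add1,r3:6,r4:60,r5:Add3
  c10: CDB Add1=-102; issue ADD r2<-Add1  regs: r0:-48,r1:Add2,r2:Add1,r3:6,r4:60,r5:Add3
  c11: CDB Add3=120; issue SUB r5<-Add3  regs: r0:-48,r1:Add2,r2:Add1,r3:6,r4:60,r5:Add3
  c12: -  regs: r0:-48,r1:Add2,r2:Add1,r3:6,r4:60,r5:Add3
  c13: CDB Add2=222  regs: r0:-48,r1:222,r2:Add1,r3:6,r4:60,r5:Add3

STATUS = VALUE 222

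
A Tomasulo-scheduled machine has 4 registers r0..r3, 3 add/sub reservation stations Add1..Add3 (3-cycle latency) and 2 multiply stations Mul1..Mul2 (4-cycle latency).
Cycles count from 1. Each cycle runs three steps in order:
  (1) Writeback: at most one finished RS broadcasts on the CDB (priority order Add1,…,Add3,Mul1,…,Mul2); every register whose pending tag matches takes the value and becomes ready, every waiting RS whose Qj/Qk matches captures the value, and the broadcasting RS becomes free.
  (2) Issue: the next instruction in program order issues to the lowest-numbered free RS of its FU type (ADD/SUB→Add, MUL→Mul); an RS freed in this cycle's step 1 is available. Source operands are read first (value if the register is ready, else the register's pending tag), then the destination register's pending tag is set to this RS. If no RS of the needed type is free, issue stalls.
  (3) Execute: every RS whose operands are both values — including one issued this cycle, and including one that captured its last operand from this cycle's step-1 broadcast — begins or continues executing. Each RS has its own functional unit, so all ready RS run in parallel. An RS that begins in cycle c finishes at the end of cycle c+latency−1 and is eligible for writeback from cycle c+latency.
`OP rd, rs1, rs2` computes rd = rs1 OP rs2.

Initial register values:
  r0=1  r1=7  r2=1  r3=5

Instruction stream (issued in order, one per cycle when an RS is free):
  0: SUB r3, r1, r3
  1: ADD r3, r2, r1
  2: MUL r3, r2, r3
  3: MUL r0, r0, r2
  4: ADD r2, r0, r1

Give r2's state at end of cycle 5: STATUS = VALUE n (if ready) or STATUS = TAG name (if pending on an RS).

STATUS = TAG Add1

cycle 1: issue SUB r3<-Add1 // r0:1,r1:7,r2:1,r3:Add1
cycle 2: issue ADD r3<-Add2 // r0:1,r1:7,r2:1,r3:Add2
cycle 3: issue MUL r3<-Mul1 // r0:1,r1:7,r2:1,r3:Mul1
cycle 4: CDB Add1=2; issue MUL r0<-Mul2 // r0:Mul2,r1:7,r2:1,r3:Mul1
cycle 5: CDB Add2=8; issue ADD r2<-Add1 // r0:Mul2,r1:7,r2:Add1,r3:Mul1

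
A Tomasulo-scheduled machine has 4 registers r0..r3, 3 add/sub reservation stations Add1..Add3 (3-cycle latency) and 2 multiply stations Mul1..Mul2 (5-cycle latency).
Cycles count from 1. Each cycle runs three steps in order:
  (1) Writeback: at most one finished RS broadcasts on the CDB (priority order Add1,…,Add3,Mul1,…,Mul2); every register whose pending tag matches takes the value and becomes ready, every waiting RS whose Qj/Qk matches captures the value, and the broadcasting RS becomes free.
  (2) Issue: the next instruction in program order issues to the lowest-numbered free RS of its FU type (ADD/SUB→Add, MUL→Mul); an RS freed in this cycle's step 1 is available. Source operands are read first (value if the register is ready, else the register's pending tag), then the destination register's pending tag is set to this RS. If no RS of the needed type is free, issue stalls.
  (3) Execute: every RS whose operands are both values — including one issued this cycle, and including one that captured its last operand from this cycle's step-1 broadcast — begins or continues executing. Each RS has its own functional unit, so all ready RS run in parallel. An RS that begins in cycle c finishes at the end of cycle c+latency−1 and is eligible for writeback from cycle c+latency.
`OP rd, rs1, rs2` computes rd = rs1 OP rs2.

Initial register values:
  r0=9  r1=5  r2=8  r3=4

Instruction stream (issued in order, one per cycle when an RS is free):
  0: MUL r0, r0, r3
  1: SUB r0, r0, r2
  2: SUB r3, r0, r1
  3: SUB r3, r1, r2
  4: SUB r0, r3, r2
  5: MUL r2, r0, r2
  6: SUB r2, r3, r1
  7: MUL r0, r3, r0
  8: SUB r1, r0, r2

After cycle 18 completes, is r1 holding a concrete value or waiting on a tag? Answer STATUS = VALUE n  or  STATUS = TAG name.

STATUS = TAG Add3

cycle 1: issue MUL r0<-Mul1 // r0:Mul1,r1:5,r2:8,r3:4
cycle 2: issue SUB r0<-Add1 // r0:Add1,r1:5,r2:8,r3:4
cycle 3: issue SUB r3<-Add2 // r0:Add1,r1:5,r2:8,r3:Add2
cycle 4: issue SUB r3<-Add3 // r0:Add1,r1:5,r2:8,r3:Add3
cycle 5: stall // r0:Add1,r1:5,r2:8,r3:Add3
cycle 6: CDB Mul1=36; stall // r0:Add1,r1:5,r2:8,r3:Add3
cycle 7: CDB Add3=-3; issue SUB r0<-Add3 // r0:Add3,r1:5,r2:8,r3:-3
cycle 8: issue MUL r2<-Mul1 // r0:Add3,r1:5,r2:Mul1,r3:-3
cycle 9: CDB Add1=28; issue SUB r2<-Add1 // r0:Add3,r1:5,r2:Add1,r3:-3
cycle 10: CDB Add3=-11; issue MUL r0<-Mul2 // r0:Mul2,r1:5,r2:Add1,r3:-3
cycle 11: issue SUB r1<-Add3 // r0:Mul2,r1:Add3,r2:Add1,r3:-3
cycle 12: CDB Add1=-8 // r0:Mul2,r1:Add3,r2:-8,r3:-3
cycle 13: CDB Add2=23 // r0:Mul2,r1:Add3,r2:-8,r3:-3
cycle 14: - // r0:Mul2,r1:Add3,r2:-8,r3:-3
cycle 15: CDB Mul1=-88 // r0:Mul2,r1:Add3,r2:-8,r3:-3
cycle 16: CDB Mul2=33 // r0:33,r1:Add3,r2:-8,r3:-3
cycle 17: - // r0:33,r1:Add3,r2:-8,r3:-3
cycle 18: - // r0:33,r1:Add3,r2:-8,r3:-3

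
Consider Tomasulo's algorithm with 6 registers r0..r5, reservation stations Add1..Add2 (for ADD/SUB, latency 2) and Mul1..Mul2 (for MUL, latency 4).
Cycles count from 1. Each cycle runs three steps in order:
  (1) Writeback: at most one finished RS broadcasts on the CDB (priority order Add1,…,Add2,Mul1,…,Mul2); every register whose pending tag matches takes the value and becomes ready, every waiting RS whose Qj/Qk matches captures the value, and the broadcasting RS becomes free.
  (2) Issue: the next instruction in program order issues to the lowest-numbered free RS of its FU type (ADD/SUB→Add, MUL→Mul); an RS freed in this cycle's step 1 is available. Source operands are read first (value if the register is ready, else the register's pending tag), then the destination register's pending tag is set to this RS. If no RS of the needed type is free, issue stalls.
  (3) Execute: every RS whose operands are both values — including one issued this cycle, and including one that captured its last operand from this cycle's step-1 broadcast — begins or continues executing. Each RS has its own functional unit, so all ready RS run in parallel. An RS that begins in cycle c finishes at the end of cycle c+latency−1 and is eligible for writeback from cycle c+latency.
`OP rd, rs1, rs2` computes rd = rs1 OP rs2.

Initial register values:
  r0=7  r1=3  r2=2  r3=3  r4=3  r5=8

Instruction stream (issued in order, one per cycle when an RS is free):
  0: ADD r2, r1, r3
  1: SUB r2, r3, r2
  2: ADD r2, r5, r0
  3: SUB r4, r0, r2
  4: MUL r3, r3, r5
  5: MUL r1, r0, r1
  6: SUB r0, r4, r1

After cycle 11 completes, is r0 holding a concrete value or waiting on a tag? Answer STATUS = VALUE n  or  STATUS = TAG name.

cycle 1: issue ADD r2<-Add1 // r0:7,r1:3,r2:Add1,r3:3,r4:3,r5:8
cycle 2: issue SUB r2<-Add2 // r0:7,r1:3,r2:Add2,r3:3,r4:3,r5:8
cycle 3: CDB Add1=6; issue ADD r2<-Add1 // r0:7,r1:3,r2:Add1,r3:3,r4:3,r5:8
cycle 4: stall // r0:7,r1:3,r2:Add1,r3:3,r4:3,r5:8
cycle 5: CDB Add1=15; issue SUB r4<-Add1 // r0:7,r1:3,r2:15,r3:3,r4:Add1,r5:8
cycle 6: CDB Add2=-3; issue MUL r3<-Mul1 // r0:7,r1:3,r2:15,r3:Mul1,r4:Add1,r5:8
cycle 7: CDB Add1=-8; issue MUL r1<-Mul2 // r0:7,r1:Mul2,r2:15,r3:Mul1,r4:-8,r5:8
cycle 8: issue SUB r0<-Add1 // r0:Add1,r1:Mul2,r2:15,r3:Mul1,r4:-8,r5:8
cycle 9: - // r0:Add1,r1:Mul2,r2:15,r3:Mul1,r4:-8,r5:8
cycle 10: CDB Mul1=24 // r0:Add1,r1:Mul2,r2:15,r3:24,r4:-8,r5:8
cycle 11: CDB Mul2=21 // r0:Add1,r1:21,r2:15,r3:24,r4:-8,r5:8

STATUS = TAG Add1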